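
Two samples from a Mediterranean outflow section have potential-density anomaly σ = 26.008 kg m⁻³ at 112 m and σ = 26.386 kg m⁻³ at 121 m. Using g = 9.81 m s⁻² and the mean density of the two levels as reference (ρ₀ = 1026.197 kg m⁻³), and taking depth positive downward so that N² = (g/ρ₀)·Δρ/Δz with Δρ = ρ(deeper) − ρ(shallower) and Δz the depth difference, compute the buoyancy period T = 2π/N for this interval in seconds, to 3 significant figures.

Δρ = 1026.386 − 1026.008 = 0.378 kg m⁻³ over Δz = 121 − 112 = 9 m.
N² = (9.81/1026.197) × (0.378/9) = 4.0150 × 10⁻⁴ s⁻².
N = √(4.0150 × 10⁻⁴) = 0.020037 rad s⁻¹, so T = 2π/N = 313.58 s ≈ 314 s.

314 s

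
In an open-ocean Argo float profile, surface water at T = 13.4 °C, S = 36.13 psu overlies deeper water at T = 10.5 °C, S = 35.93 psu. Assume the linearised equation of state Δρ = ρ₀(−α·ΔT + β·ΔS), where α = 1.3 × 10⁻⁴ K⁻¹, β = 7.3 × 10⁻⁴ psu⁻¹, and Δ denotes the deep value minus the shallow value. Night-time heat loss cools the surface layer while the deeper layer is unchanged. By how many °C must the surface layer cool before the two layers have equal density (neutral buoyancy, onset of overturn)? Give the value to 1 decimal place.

Neutral buoyancy requires Δρ = 0, i.e. −α(T_deep − T_surf′) + β(S_deep − S_surf) = 0.
T_surf′ = T_deep − (β/α)·ΔS = 10.5 − (7.3 × 10⁻⁴/1.3 × 10⁻⁴)·(-0.20) = 11.623 °C.
Cooling required: 13.4 − (11.623) = 1.777 °C.

1.8 °C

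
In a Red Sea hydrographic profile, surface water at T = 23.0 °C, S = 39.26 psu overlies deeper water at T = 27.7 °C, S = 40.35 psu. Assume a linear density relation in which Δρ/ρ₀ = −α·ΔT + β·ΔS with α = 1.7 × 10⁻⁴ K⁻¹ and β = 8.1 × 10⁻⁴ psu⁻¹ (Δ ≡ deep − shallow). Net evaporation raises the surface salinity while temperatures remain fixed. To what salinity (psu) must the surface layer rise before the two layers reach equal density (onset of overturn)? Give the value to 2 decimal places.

Neutral buoyancy requires −α(T_deep − T_surf) + β(S_deep − S_surf′) = 0.
S_surf′ = S_deep − (α/β)·ΔT = 40.35 − (1.7 × 10⁻⁴/8.1 × 10⁻⁴)·(+4.7) = 39.3636 psu.
Increase required: 39.3636 − 39.26 = 0.1036 psu.

39.36 psu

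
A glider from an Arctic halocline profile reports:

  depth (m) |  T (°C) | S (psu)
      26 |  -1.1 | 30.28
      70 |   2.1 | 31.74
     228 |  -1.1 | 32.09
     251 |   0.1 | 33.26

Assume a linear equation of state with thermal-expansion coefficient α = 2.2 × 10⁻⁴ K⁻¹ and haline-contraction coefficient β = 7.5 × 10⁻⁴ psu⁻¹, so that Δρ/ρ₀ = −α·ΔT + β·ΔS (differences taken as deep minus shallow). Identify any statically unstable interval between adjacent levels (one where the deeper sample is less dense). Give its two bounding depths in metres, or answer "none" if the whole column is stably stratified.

Evaluate Δρ/ρ₀ = −αΔT + βΔS across each adjacent pair:
  26–70 m: −αΔT+βΔS = −(2.2 × 10⁻⁴)(+3.2)+(7.5 × 10⁻⁴)(+1.46) = 3.9 × 10⁻⁴ → stable
  70–228 m: −αΔT+βΔS = −(2.2 × 10⁻⁴)(-3.2)+(7.5 × 10⁻⁴)(+0.35) = 9.7 × 10⁻⁴ → stable
  228–251 m: −αΔT+βΔS = −(2.2 × 10⁻⁴)(+1.2)+(7.5 × 10⁻⁴)(+1.17) = 6.1 × 10⁻⁴ → stable
Every interval has Δρ > 0: the column is stably stratified throughout.

none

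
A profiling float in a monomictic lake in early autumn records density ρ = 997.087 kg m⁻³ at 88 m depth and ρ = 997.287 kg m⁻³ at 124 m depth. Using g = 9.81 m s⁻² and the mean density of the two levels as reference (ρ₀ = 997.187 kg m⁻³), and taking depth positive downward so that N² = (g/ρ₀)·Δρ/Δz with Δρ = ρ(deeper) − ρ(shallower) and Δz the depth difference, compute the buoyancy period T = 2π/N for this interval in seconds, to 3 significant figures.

850 s

Δρ = 997.287 − 997.087 = 0.200 kg m⁻³ over Δz = 124 − 88 = 36 m.
N² = (9.81/997.187) × (0.200/36) = 5.4654 × 10⁻⁵ s⁻².
N = √(5.4654 × 10⁻⁵) = 7.3928 × 10⁻³ rad s⁻¹, so T = 2π/N = 849.91 s ≈ 850 s.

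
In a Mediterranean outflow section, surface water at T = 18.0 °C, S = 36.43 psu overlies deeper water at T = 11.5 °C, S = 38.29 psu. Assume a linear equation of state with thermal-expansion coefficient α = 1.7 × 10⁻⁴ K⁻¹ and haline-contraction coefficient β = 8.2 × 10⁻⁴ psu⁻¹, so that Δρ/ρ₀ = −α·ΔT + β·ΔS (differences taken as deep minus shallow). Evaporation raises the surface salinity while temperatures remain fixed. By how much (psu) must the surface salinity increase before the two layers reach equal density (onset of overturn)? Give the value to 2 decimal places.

Neutral buoyancy requires −α(T_deep − T_surf) + β(S_deep − S_surf′) = 0.
S_surf′ = S_deep − (α/β)·ΔT = 38.29 − (1.7 × 10⁻⁴/8.2 × 10⁻⁴)·(-6.5) = 39.6376 psu.
Increase required: 39.6376 − 36.43 = 3.2076 psu.

3.21 psu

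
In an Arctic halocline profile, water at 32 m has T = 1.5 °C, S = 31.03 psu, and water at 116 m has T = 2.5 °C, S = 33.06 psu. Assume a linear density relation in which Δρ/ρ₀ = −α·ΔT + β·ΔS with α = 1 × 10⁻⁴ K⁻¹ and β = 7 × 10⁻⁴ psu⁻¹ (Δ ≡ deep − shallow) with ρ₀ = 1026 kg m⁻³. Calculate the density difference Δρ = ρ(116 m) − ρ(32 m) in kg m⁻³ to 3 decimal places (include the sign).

+1.355 kg m⁻³

ΔT = +1.0 K, ΔS = +2.03 psu (deep − shallow).
Δρ/ρ₀ = −(1 × 10⁻⁴)(+1.0) + (7 × 10⁻⁴)(+2.03) = 1.321 × 10⁻³.
Δρ = 1026 × (1.321 × 10⁻³) = +1.355 kg m⁻³.
Positive Δρ: denser below, stable.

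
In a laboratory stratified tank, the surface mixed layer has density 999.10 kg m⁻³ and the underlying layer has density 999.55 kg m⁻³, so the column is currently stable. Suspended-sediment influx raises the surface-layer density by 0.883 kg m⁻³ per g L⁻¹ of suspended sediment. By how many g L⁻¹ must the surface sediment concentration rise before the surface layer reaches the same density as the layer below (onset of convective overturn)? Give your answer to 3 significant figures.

Density deficit of the surface layer: 999.55 − 999.10 = 0.45 kg m⁻³.
Required change = 0.45 / 0.883 = 0.510 g L⁻¹.

0.510 g L⁻¹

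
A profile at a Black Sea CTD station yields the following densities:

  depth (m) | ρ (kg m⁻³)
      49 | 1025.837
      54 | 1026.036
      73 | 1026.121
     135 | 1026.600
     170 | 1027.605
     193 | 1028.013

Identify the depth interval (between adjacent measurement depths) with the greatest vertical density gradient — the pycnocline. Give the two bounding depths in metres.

Compute the density gradient over each adjacent pair:
  49–54 m: Δρ/Δz = 0.199/5 = 0.040 kg m⁻⁴
  54–73 m: Δρ/Δz = 0.085/19 = 4.5 × 10⁻³ kg m⁻⁴
  73–135 m: Δρ/Δz = 0.479/62 = 7.7 × 10⁻³ kg m⁻⁴
  135–170 m: Δρ/Δz = 1.005/35 = 0.029 kg m⁻⁴
  170–193 m: Δρ/Δz = 0.408/23 = 0.018 kg m⁻⁴
The largest gradient is in the 49–54 m interval — the pycnocline.

49–54 m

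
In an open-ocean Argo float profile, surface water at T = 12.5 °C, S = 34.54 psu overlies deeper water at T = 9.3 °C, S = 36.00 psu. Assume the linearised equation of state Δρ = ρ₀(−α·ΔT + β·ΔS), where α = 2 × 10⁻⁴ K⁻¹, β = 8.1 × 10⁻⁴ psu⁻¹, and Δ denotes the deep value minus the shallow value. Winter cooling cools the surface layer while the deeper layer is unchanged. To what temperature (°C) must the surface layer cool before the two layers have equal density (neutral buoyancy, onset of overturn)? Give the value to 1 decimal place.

Neutral buoyancy requires Δρ = 0, i.e. −α(T_deep − T_surf′) + β(S_deep − S_surf) = 0.
T_surf′ = T_deep − (β/α)·ΔS = 9.3 − (8.1 × 10⁻⁴/2 × 10⁻⁴)·(+1.46) = 3.387 °C.
Cooling required: 12.5 − (3.387) = 9.113 °C.

3.4 °C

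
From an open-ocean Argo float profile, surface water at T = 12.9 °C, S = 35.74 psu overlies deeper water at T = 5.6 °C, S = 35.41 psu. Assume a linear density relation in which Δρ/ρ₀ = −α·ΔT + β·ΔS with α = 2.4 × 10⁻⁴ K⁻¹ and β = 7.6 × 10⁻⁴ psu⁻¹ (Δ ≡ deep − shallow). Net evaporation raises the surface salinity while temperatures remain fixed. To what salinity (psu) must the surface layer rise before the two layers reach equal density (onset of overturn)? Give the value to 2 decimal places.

Neutral buoyancy requires −α(T_deep − T_surf) + β(S_deep − S_surf′) = 0.
S_surf′ = S_deep − (α/β)·ΔT = 35.41 − (2.4 × 10⁻⁴/7.6 × 10⁻⁴)·(-7.3) = 37.7153 psu.
Increase required: 37.7153 − 35.74 = 1.9753 psu.

37.72 psu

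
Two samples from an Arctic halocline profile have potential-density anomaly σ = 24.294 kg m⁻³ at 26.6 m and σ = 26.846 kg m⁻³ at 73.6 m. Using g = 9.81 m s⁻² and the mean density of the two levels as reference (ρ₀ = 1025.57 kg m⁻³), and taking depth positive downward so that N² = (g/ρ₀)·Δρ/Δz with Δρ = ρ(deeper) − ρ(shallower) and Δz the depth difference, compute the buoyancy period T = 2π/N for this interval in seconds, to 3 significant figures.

Δρ = 1026.846 − 1024.294 = 2.552 kg m⁻³ over Δz = 73.6 − 26.6 = 47 m.
N² = (9.81/1025.57) × (2.552/47) = 5.1938 × 10⁻⁴ s⁻².
N = √(5.1938 × 10⁻⁴) = 0.022790 rad s⁻¹, so T = 2π/N = 275.70 s ≈ 276 s.

276 s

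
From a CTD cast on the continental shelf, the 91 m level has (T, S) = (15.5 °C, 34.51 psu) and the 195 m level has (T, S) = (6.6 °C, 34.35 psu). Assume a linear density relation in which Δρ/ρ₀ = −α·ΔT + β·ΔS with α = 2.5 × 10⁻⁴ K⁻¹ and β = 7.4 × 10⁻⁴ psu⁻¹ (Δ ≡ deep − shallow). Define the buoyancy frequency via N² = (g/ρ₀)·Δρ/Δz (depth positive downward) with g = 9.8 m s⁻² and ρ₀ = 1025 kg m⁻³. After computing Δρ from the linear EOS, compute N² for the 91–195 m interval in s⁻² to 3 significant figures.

ΔT = -8.9 K, ΔS = -0.16 psu (deep − shallow).
Δρ/ρ₀ = −αΔT + βΔS = 2.225 × 10⁻³ − 1.184 × 10⁻⁴ = 2.1066 × 10⁻³, so Δρ ≈ 2.159 kg m⁻³.
N² = (g/ρ₀)·Δρ/Δz = g·(Δρ/ρ₀)/Δz = 9.8 × 2.1066 × 10⁻³ / 104 = 1.9851 × 10⁻⁴ s⁻² ≈ 1.99 × 10⁻⁴ s⁻².

1.99 × 10⁻⁴ s⁻²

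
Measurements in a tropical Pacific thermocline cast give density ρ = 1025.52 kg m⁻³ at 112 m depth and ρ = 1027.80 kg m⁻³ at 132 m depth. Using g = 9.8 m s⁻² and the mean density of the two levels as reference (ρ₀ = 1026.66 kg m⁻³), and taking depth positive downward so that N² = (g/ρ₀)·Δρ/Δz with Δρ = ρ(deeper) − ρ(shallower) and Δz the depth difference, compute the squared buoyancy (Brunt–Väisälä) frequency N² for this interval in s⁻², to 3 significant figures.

Δρ = 1027.80 − 1025.52 = 2.28 kg m⁻³ over Δz = 132 − 112 = 20 m.
N² = (9.8/1026.66) × (2.28/20) = 1.0882 × 10⁻³ s⁻² ≈ 1.09 × 10⁻³ s⁻².

1.09 × 10⁻³ s⁻²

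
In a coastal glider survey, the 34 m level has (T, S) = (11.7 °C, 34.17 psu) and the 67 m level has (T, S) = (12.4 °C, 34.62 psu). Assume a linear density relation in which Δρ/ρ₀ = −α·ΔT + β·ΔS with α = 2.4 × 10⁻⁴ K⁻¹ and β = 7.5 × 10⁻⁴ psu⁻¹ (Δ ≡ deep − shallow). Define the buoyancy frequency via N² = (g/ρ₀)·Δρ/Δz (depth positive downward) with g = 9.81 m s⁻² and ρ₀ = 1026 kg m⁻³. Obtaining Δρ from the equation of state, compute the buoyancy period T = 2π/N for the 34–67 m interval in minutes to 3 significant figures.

ΔT = +0.7 K, ΔS = +0.45 psu (deep − shallow).
Δρ/ρ₀ = −αΔT + βΔS = -1.68 × 10⁻⁴ + 3.375 × 10⁻⁴ = 1.695 × 10⁻⁴, so Δρ ≈ 0.1739 kg m⁻³.
N² = (g/ρ₀)·Δρ/Δz = g·(Δρ/ρ₀)/Δz = 9.81 × 1.695 × 10⁻⁴ / 33 = 5.0388 × 10⁻⁵ s⁻².
N = √(5.0388 × 10⁻⁵) = 7.0985 × 10⁻³ rad s⁻¹ → T = 2π/N = 885.14 s = 14.752 min ≈ 14.8 min.

14.8 min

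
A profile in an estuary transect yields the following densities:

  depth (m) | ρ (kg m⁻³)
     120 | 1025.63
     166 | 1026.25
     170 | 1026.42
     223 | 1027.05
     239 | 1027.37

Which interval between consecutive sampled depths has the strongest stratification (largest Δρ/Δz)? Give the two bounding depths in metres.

Compute the density gradient over each adjacent pair:
  120–166 m: Δρ/Δz = 0.62/46 = 0.013 kg m⁻⁴
  166–170 m: Δρ/Δz = 0.17/4 = 0.043 kg m⁻⁴
  170–223 m: Δρ/Δz = 0.63/53 = 0.012 kg m⁻⁴
  223–239 m: Δρ/Δz = 0.32/16 = 0.020 kg m⁻⁴
The largest gradient is in the 166–170 m interval — the pycnocline.

166–170 m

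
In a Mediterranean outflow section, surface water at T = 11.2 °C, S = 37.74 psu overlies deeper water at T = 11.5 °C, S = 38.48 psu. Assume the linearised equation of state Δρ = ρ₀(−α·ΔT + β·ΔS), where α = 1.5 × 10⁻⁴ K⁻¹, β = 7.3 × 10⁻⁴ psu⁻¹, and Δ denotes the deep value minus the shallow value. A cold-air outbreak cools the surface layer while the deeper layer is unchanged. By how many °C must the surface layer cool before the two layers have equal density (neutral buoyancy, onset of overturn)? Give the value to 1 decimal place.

3.3 °C

Neutral buoyancy requires Δρ = 0, i.e. −α(T_deep − T_surf′) + β(S_deep − S_surf) = 0.
T_surf′ = T_deep − (β/α)·ΔS = 11.5 − (7.3 × 10⁻⁴/1.5 × 10⁻⁴)·(+0.74) = 7.899 °C.
Cooling required: 11.2 − (7.899) = 3.301 °C.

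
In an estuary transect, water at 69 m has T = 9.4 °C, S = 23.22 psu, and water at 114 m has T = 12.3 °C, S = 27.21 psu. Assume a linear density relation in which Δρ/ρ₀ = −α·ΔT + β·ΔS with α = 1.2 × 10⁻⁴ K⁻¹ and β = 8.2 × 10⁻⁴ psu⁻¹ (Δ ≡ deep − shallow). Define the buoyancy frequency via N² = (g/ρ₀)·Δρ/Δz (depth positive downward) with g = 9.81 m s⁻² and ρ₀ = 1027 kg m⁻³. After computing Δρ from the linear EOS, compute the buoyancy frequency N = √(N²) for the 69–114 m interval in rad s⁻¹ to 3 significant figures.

ΔT = +2.9 K, ΔS = +3.99 psu (deep − shallow).
Δρ/ρ₀ = −αΔT + βΔS = -3.48 × 10⁻⁴ + 3.2718 × 10⁻³ = 2.9238 × 10⁻³, so Δρ ≈ 3.003 kg m⁻³.
N² = (g/ρ₀)·Δρ/Δz = g·(Δρ/ρ₀)/Δz = 9.81 × 2.9238 × 10⁻³ / 45 = 6.3739 × 10⁻⁴ s⁻².
N = √(6.3739 × 10⁻⁴) = 0.025247 rad s⁻¹ ≈ 0.0252 rad s⁻¹.

0.0252 rad s⁻¹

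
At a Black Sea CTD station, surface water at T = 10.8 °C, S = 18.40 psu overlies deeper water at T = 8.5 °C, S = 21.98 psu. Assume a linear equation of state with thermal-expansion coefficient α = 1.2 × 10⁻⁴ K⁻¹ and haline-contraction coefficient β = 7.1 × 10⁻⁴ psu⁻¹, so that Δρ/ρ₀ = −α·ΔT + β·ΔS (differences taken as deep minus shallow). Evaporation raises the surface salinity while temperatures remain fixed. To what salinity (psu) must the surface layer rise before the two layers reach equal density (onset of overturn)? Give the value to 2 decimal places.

Neutral buoyancy requires −α(T_deep − T_surf) + β(S_deep − S_surf′) = 0.
S_surf′ = S_deep − (α/β)·ΔT = 21.98 − (1.2 × 10⁻⁴/7.1 × 10⁻⁴)·(-2.3) = 22.3687 psu.
Increase required: 22.3687 − 18.40 = 3.9687 psu.

22.37 psu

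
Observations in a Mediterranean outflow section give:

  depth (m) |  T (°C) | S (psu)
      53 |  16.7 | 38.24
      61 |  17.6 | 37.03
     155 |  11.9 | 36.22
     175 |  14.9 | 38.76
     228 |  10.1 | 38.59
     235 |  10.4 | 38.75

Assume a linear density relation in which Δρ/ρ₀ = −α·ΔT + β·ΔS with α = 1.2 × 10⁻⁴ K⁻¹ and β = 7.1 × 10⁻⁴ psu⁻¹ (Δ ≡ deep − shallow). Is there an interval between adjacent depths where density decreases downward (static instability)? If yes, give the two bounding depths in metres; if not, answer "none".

53–61 m

Evaluate Δρ/ρ₀ = −αΔT + βΔS across each adjacent pair:
  53–61 m: −αΔT+βΔS = −(1.2 × 10⁻⁴)(+0.9)+(7.1 × 10⁻⁴)(-1.21) = -9.7 × 10⁻⁴ → UNSTABLE
  61–155 m: −αΔT+βΔS = −(1.2 × 10⁻⁴)(-5.7)+(7.1 × 10⁻⁴)(-0.81) = 1.1 × 10⁻⁴ → stable
  155–175 m: −αΔT+βΔS = −(1.2 × 10⁻⁴)(+3.0)+(7.1 × 10⁻⁴)(+2.54) = 1.4 × 10⁻³ → stable
  175–228 m: −αΔT+βΔS = −(1.2 × 10⁻⁴)(-4.8)+(7.1 × 10⁻⁴)(-0.17) = 4.6 × 10⁻⁴ → stable
  228–235 m: −αΔT+βΔS = −(1.2 × 10⁻⁴)(+0.3)+(7.1 × 10⁻⁴)(+0.16) = 7.8 × 10⁻⁵ → stable
The 53–61 m interval has Δρ < 0: lighter water underlies denser water.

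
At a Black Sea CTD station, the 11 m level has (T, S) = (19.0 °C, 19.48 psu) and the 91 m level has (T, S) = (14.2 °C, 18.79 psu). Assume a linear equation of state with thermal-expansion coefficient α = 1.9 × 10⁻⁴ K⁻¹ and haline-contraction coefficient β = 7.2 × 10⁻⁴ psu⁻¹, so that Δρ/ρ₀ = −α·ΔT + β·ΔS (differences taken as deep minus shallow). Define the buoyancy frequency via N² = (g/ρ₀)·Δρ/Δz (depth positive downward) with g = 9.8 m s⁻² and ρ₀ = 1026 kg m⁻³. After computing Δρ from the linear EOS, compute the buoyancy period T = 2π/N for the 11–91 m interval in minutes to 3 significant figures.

14.7 min

ΔT = -4.8 K, ΔS = -0.69 psu (deep − shallow).
Δρ/ρ₀ = −αΔT + βΔS = 9.12 × 10⁻⁴ − 4.968 × 10⁻⁴ = 4.152 × 10⁻⁴, so Δρ ≈ 0.4260 kg m⁻³.
N² = (g/ρ₀)·Δρ/Δz = g·(Δρ/ρ₀)/Δz = 9.8 × 4.152 × 10⁻⁴ / 80 = 5.0862 × 10⁻⁵ s⁻².
N = √(5.0862 × 10⁻⁵) = 7.1318 × 10⁻³ rad s⁻¹ → T = 2π/N = 881.01 s = 14.684 min ≈ 14.7 min.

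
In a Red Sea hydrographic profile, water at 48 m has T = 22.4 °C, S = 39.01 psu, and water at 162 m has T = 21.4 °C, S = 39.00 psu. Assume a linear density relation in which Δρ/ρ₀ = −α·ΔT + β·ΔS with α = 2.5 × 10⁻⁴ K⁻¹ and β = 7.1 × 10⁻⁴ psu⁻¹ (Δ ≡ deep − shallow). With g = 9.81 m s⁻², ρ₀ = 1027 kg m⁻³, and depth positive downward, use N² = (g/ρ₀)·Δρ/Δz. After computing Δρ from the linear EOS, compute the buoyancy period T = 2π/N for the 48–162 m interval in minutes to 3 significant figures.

22.9 min

ΔT = -1.0 K, ΔS = -0.01 psu (deep − shallow).
Δρ/ρ₀ = −αΔT + βΔS = 2.50 × 10⁻⁴ − 7.10 × 10⁻⁶ = 2.429 × 10⁻⁴, so Δρ ≈ 0.2495 kg m⁻³.
N² = (g/ρ₀)·Δρ/Δz = g·(Δρ/ρ₀)/Δz = 9.81 × 2.429 × 10⁻⁴ / 114 = 2.0902 × 10⁻⁵ s⁻².
N = √(2.0902 × 10⁻⁵) = 4.5719 × 10⁻³ rad s⁻¹ → T = 2π/N = 1.3743 × 10³ s = 22.905 min ≈ 22.9 min.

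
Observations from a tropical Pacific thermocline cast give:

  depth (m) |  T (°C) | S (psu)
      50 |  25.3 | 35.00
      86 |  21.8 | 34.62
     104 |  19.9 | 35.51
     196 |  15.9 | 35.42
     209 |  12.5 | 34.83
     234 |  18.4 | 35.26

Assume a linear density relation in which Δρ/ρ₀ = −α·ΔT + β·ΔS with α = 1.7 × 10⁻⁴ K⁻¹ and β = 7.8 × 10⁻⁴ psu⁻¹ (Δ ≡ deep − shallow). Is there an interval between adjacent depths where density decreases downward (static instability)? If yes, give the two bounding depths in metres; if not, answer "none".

Evaluate Δρ/ρ₀ = −αΔT + βΔS across each adjacent pair:
  50–86 m: −αΔT+βΔS = −(1.7 × 10⁻⁴)(-3.5)+(7.8 × 10⁻⁴)(-0.38) = 3.0 × 10⁻⁴ → stable
  86–104 m: −αΔT+βΔS = −(1.7 × 10⁻⁴)(-1.9)+(7.8 × 10⁻⁴)(+0.89) = 1.0 × 10⁻³ → stable
  104–196 m: −αΔT+βΔS = −(1.7 × 10⁻⁴)(-4.0)+(7.8 × 10⁻⁴)(-0.09) = 6.1 × 10⁻⁴ → stable
  196–209 m: −αΔT+βΔS = −(1.7 × 10⁻⁴)(-3.4)+(7.8 × 10⁻⁴)(-0.59) = 1.2 × 10⁻⁴ → stable
  209–234 m: −αΔT+βΔS = −(1.7 × 10⁻⁴)(+5.9)+(7.8 × 10⁻⁴)(+0.43) = -6.7 × 10⁻⁴ → UNSTABLE
The 209–234 m interval has Δρ < 0: lighter water underlies denser water.

209–234 m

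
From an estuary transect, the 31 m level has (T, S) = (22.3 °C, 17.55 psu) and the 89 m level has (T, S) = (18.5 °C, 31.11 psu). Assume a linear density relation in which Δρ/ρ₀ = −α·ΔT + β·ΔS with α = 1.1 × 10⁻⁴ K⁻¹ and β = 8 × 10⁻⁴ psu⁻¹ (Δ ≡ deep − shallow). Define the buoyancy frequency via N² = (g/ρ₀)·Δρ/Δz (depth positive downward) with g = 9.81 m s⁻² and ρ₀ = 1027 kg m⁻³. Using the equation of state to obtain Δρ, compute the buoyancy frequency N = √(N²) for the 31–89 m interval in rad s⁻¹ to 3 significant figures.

ΔT = -3.8 K, ΔS = +13.56 psu (deep − shallow).
Δρ/ρ₀ = −αΔT + βΔS = 4.18 × 10⁻⁴ + 0.010848 = 0.011266, so Δρ ≈ 11.57 kg m⁻³.
N² = (g/ρ₀)·Δρ/Δz = g·(Δρ/ρ₀)/Δz = 9.81 × 0.011266 / 58 = 1.9055 × 10⁻³ s⁻².
N = √(1.9055 × 10⁻³) = 0.043652 rad s⁻¹ ≈ 0.0437 rad s⁻¹.

0.0437 rad s⁻¹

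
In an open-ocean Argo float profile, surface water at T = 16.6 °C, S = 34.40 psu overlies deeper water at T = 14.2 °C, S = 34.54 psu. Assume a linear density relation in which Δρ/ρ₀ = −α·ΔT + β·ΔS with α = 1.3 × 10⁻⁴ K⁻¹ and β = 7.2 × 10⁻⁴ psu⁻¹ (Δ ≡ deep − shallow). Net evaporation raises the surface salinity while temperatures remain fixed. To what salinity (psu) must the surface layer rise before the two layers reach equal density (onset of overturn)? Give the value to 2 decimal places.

34.97 psu

Neutral buoyancy requires −α(T_deep − T_surf) + β(S_deep − S_surf′) = 0.
S_surf′ = S_deep − (α/β)·ΔT = 34.54 − (1.3 × 10⁻⁴/7.2 × 10⁻⁴)·(-2.4) = 34.9733 psu.
Increase required: 34.9733 − 34.40 = 0.5733 psu.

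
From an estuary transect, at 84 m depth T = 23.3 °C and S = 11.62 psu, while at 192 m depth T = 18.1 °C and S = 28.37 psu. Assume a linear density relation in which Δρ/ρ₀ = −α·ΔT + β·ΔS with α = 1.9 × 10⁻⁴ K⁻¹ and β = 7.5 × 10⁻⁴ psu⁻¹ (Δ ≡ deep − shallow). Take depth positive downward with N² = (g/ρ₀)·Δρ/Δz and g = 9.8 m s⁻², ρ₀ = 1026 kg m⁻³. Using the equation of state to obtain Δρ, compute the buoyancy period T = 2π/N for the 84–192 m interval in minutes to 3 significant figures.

2.99 min

ΔT = -5.2 K, ΔS = +16.75 psu (deep − shallow).
Δρ/ρ₀ = −αΔT + βΔS = 9.88 × 10⁻⁴ + 0.0125625 = 0.0135505, so Δρ ≈ 13.90 kg m⁻³.
N² = (g/ρ₀)·Δρ/Δz = g·(Δρ/ρ₀)/Δz = 9.8 × 0.0135505 / 108 = 1.2296 × 10⁻³ s⁻².
N = √(1.2296 × 10⁻³) = 0.035066 rad s⁻¹ → T = 2π/N = 179.18 s = 2.9863 min ≈ 2.99 min.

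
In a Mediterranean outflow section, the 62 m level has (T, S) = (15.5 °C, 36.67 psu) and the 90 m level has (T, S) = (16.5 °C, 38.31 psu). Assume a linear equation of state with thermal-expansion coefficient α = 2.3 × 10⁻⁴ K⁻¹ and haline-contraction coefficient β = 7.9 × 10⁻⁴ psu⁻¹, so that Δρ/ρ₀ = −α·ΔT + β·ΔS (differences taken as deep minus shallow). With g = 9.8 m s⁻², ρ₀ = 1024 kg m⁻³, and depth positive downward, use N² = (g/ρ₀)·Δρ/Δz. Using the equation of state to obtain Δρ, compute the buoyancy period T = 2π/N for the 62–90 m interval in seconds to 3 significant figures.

325 s

ΔT = +1.0 K, ΔS = +1.64 psu (deep − shallow).
Δρ/ρ₀ = −αΔT + βΔS = -2.30 × 10⁻⁴ + 1.2956 × 10⁻³ = 1.0656 × 10⁻³, so Δρ ≈ 1.091 kg m⁻³.
N² = (g/ρ₀)·Δρ/Δz = g·(Δρ/ρ₀)/Δz = 9.8 × 1.0656 × 10⁻³ / 28 = 3.7296 × 10⁻⁴ s⁻².
N = √(3.7296 × 10⁻⁴) = 0.019312 rad s⁻¹ → T = 2π/N = 325.35 s ≈ 325 s.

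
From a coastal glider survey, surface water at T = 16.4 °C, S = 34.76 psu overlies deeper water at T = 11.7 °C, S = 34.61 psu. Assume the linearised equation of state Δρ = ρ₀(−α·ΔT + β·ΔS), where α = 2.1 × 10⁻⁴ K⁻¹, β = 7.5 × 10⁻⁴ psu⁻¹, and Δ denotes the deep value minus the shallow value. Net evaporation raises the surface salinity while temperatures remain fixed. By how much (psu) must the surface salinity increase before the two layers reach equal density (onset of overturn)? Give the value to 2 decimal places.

1.17 psu

Neutral buoyancy requires −α(T_deep − T_surf) + β(S_deep − S_surf′) = 0.
S_surf′ = S_deep − (α/β)·ΔT = 34.61 − (2.1 × 10⁻⁴/7.5 × 10⁻⁴)·(-4.7) = 35.9260 psu.
Increase required: 35.9260 − 34.76 = 1.1660 psu.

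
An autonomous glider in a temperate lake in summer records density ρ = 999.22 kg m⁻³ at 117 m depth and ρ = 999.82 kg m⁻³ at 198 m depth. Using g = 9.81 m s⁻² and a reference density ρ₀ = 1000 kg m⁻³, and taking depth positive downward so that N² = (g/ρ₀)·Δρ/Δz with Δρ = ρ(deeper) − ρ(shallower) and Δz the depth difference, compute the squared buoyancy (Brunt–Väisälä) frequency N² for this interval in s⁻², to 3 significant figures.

Δρ = 999.82 − 999.22 = 0.60 kg m⁻³ over Δz = 198 − 117 = 81 m.
N² = (9.81/1000) × (0.60/81) = 7.2667 × 10⁻⁵ s⁻² ≈ 7.27 × 10⁻⁵ s⁻².

7.27 × 10⁻⁵ s⁻²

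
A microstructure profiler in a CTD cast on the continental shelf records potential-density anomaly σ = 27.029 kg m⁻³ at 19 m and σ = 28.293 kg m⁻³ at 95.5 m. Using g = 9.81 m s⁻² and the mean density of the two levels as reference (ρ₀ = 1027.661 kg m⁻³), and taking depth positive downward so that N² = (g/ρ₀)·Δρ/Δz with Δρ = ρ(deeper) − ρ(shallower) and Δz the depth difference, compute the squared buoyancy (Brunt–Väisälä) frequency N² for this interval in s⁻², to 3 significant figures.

1.58 × 10⁻⁴ s⁻²

Δρ = 1028.293 − 1027.029 = 1.264 kg m⁻³ over Δz = 95.5 − 19 = 76.5 m.
N² = (9.81/1027.661) × (1.264/76.5) = 1.5773 × 10⁻⁴ s⁻² ≈ 1.58 × 10⁻⁴ s⁻².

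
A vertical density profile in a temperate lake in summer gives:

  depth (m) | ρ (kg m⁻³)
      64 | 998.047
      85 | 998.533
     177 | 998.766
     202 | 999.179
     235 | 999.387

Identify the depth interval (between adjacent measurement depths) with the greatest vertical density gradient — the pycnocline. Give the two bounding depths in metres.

Compute the density gradient over each adjacent pair:
  64–85 m: Δρ/Δz = 0.486/21 = 0.023 kg m⁻⁴
  85–177 m: Δρ/Δz = 0.233/92 = 2.5 × 10⁻³ kg m⁻⁴
  177–202 m: Δρ/Δz = 0.413/25 = 0.017 kg m⁻⁴
  202–235 m: Δρ/Δz = 0.208/33 = 6.3 × 10⁻³ kg m⁻⁴
The largest gradient is in the 64–85 m interval — the pycnocline.

64–85 m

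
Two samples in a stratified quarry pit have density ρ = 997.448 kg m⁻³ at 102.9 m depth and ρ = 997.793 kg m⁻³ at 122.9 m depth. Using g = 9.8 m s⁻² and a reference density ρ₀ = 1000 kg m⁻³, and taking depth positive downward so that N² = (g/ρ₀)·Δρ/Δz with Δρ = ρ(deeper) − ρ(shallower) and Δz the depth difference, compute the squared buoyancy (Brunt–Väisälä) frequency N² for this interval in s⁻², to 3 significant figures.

Δρ = 997.793 − 997.448 = 0.345 kg m⁻³ over Δz = 122.9 − 102.9 = 20 m.
N² = (9.8/1000) × (0.345/20) = 1.6905 × 10⁻⁴ s⁻² ≈ 1.69 × 10⁻⁴ s⁻².

1.69 × 10⁻⁴ s⁻²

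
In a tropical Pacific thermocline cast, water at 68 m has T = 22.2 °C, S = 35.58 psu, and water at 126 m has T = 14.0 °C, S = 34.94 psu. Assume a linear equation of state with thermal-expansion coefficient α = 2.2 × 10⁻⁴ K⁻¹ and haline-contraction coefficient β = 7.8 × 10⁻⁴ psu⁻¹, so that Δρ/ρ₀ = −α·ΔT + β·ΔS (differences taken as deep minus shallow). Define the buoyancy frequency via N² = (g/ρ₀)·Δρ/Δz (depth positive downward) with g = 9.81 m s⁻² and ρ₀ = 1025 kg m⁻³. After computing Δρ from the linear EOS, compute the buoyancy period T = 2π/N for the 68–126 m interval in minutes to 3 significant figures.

ΔT = -8.2 K, ΔS = -0.64 psu (deep − shallow).
Δρ/ρ₀ = −αΔT + βΔS = 1.804 × 10⁻³ − 4.992 × 10⁻⁴ = 1.3048 × 10⁻³, so Δρ ≈ 1.337 kg m⁻³.
N² = (g/ρ₀)·Δρ/Δz = g·(Δρ/ρ₀)/Δz = 9.81 × 1.3048 × 10⁻³ / 58 = 2.2069 × 10⁻⁴ s⁻².
N = √(2.2069 × 10⁻⁴) = 0.014856 rad s⁻¹ → T = 2π/N = 422.94 s = 7.0490 min ≈ 7.05 min.

7.05 min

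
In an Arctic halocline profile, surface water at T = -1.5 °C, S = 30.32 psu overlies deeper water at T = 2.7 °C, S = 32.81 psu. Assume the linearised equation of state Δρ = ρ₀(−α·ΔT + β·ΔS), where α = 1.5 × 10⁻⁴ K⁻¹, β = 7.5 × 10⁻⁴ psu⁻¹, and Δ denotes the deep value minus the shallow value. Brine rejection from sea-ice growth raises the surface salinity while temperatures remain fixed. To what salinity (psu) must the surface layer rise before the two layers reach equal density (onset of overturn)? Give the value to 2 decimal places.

31.97 psu

Neutral buoyancy requires −α(T_deep − T_surf) + β(S_deep − S_surf′) = 0.
S_surf′ = S_deep − (α/β)·ΔT = 32.81 − (1.5 × 10⁻⁴/7.5 × 10⁻⁴)·(+4.2) = 31.9700 psu.
Increase required: 31.9700 − 30.32 = 1.6500 psu.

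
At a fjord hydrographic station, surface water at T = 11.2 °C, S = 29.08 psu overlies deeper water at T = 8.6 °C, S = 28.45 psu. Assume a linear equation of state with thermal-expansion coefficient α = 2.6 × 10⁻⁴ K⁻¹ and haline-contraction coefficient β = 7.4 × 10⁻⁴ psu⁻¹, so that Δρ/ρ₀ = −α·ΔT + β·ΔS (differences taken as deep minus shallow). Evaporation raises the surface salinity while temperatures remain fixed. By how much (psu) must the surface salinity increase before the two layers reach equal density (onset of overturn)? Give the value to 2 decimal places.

0.28 psu

Neutral buoyancy requires −α(T_deep − T_surf) + β(S_deep − S_surf′) = 0.
S_surf′ = S_deep − (α/β)·ΔT = 28.45 − (2.6 × 10⁻⁴/7.4 × 10⁻⁴)·(-2.6) = 29.3635 psu.
Increase required: 29.3635 − 29.08 = 0.2835 psu.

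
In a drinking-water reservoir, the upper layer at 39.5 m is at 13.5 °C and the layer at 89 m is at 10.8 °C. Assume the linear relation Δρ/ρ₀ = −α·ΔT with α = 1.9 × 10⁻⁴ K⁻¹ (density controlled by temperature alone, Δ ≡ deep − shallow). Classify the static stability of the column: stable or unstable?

stable

ΔT = 10.8 − 13.5 = -2.7 K, so Δρ/ρ₀ = −αΔT = 5.13 × 10⁻⁴.
Δρ/ρ₀ > 0, so Δρ > 0: deeper water is denser → statically stable.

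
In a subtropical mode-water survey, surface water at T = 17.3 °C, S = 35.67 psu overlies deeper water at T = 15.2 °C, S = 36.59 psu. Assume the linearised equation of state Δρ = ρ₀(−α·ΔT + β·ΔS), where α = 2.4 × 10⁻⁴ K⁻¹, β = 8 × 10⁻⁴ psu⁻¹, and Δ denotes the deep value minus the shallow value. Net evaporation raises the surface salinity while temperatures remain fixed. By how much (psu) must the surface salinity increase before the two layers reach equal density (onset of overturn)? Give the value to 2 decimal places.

1.55 psu

Neutral buoyancy requires −α(T_deep − T_surf) + β(S_deep − S_surf′) = 0.
S_surf′ = S_deep − (α/β)·ΔT = 36.59 − (2.4 × 10⁻⁴/8 × 10⁻⁴)·(-2.1) = 37.2200 psu.
Increase required: 37.2200 − 35.67 = 1.5500 psu.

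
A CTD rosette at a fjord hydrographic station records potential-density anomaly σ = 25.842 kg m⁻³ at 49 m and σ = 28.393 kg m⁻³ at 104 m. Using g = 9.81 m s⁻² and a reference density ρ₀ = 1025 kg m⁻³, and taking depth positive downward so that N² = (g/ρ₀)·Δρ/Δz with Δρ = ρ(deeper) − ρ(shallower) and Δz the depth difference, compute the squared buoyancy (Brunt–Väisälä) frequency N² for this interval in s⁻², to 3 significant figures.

4.44 × 10⁻⁴ s⁻²

Δρ = 1028.393 − 1025.842 = 2.551 kg m⁻³ over Δz = 104 − 49 = 55 m.
N² = (9.81/1025) × (2.551/55) = 4.4391 × 10⁻⁴ s⁻² ≈ 4.44 × 10⁻⁴ s⁻².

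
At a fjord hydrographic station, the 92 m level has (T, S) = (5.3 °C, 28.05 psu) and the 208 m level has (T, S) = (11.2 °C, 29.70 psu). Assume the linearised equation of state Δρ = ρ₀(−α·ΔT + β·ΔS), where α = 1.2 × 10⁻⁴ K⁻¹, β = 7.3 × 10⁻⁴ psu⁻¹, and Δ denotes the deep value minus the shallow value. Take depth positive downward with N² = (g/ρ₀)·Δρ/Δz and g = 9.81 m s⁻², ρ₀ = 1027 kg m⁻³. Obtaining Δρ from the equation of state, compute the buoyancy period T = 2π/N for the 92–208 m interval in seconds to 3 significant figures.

ΔT = +5.9 K, ΔS = +1.65 psu (deep − shallow).
Δρ/ρ₀ = −αΔT + βΔS = -7.08 × 10⁻⁴ + 1.2045 × 10⁻³ = 4.965 × 10⁻⁴, so Δρ ≈ 0.5099 kg m⁻³.
N² = (g/ρ₀)·Δρ/Δz = g·(Δρ/ρ₀)/Δz = 9.81 × 4.965 × 10⁻⁴ / 116 = 4.1988 × 10⁻⁵ s⁻².
N = √(4.1988 × 10⁻⁵) = 6.4798 × 10⁻³ rad s⁻¹ → T = 2π/N = 969.66 s ≈ 970 s.

970 s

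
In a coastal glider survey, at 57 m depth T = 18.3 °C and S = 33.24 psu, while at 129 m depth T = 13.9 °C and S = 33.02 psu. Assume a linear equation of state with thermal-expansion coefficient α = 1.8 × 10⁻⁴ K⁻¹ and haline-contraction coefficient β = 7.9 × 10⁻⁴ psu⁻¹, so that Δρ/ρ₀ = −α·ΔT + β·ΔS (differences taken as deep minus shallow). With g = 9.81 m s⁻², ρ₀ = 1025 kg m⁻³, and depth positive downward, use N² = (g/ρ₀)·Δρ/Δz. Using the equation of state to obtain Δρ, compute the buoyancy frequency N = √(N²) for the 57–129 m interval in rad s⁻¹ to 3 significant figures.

ΔT = -4.4 K, ΔS = -0.22 psu (deep − shallow).
Δρ/ρ₀ = −αΔT + βΔS = 7.92 × 10⁻⁴ − 1.738 × 10⁻⁴ = 6.182 × 10⁻⁴, so Δρ ≈ 0.6337 kg m⁻³.
N² = (g/ρ₀)·Δρ/Δz = g·(Δρ/ρ₀)/Δz = 9.81 × 6.182 × 10⁻⁴ / 72 = 8.4230 × 10⁻⁵ s⁻².
N = √(8.4230 × 10⁻⁵) = 9.1777 × 10⁻³ rad s⁻¹ ≈ 9.18 × 10⁻³ rad s⁻¹.

9.18 × 10⁻³ rad s⁻¹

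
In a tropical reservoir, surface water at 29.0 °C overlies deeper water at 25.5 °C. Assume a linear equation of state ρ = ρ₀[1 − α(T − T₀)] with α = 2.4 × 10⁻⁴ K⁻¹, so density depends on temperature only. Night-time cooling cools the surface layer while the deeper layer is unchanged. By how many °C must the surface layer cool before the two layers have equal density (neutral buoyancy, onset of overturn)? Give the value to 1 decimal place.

With temperature the only control, equal density requires T_surf′ = T_deep.
T_surf′ = 25.5 °C.
Cooling required: 29.0 − 25.5 = 3.5 °C.

3.5 °C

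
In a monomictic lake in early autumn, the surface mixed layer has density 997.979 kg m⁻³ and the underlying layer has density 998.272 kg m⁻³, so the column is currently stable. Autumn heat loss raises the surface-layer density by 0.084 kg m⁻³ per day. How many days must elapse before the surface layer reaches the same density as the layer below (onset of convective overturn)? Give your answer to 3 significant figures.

Density deficit of the surface layer: 998.272 − 997.979 = 0.293 kg m⁻³.
Required change = 0.293 / 0.084 = 3.49 days.

3.49 days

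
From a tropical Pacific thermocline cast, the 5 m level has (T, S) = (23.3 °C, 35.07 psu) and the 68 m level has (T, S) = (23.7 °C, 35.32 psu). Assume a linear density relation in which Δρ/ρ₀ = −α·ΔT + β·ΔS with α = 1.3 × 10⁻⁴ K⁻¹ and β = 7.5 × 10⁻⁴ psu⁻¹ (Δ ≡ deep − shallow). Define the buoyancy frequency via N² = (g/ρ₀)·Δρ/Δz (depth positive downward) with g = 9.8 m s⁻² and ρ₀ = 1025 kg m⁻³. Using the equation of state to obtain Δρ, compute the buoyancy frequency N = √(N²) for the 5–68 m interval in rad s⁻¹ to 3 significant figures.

4.59 × 10⁻³ rad s⁻¹

ΔT = +0.4 K, ΔS = +0.25 psu (deep − shallow).
Δρ/ρ₀ = −αΔT + βΔS = -5.20 × 10⁻⁵ + 1.875 × 10⁻⁴ = 1.355 × 10⁻⁴, so Δρ ≈ 0.1389 kg m⁻³.
N² = (g/ρ₀)·Δρ/Δz = g·(Δρ/ρ₀)/Δz = 9.8 × 1.355 × 10⁻⁴ / 63 = 2.1078 × 10⁻⁵ s⁻².
N = √(2.1078 × 10⁻⁵) = 4.5911 × 10⁻³ rad s⁻¹ ≈ 4.59 × 10⁻³ rad s⁻¹.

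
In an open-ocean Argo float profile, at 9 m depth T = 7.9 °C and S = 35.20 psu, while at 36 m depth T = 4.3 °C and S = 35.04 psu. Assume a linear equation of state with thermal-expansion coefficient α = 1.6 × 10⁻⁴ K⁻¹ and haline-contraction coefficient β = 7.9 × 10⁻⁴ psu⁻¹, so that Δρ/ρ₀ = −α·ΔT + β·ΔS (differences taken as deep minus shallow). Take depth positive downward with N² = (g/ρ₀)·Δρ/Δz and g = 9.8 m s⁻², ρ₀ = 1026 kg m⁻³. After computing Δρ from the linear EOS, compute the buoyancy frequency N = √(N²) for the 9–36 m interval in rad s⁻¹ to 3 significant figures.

0.0128 rad s⁻¹

ΔT = -3.6 K, ΔS = -0.16 psu (deep − shallow).
Δρ/ρ₀ = −αΔT + βΔS = 5.76 × 10⁻⁴ − 1.264 × 10⁻⁴ = 4.496 × 10⁻⁴, so Δρ ≈ 0.4613 kg m⁻³.
N² = (g/ρ₀)·Δρ/Δz = g·(Δρ/ρ₀)/Δz = 9.8 × 4.496 × 10⁻⁴ / 27 = 1.6319 × 10⁻⁴ s⁻².
N = √(1.6319 × 10⁻⁴) = 0.012775 rad s⁻¹ ≈ 0.0128 rad s⁻¹.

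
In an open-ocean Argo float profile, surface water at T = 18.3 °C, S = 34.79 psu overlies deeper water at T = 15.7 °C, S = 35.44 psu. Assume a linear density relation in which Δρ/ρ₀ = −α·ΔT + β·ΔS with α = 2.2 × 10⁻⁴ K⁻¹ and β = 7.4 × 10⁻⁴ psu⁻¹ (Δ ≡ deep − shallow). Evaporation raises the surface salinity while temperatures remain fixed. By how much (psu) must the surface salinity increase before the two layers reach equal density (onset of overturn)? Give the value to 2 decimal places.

1.42 psu

Neutral buoyancy requires −α(T_deep − T_surf) + β(S_deep − S_surf′) = 0.
S_surf′ = S_deep − (α/β)·ΔT = 35.44 − (2.2 × 10⁻⁴/7.4 × 10⁻⁴)·(-2.6) = 36.2130 psu.
Increase required: 36.2130 − 34.79 = 1.4230 psu.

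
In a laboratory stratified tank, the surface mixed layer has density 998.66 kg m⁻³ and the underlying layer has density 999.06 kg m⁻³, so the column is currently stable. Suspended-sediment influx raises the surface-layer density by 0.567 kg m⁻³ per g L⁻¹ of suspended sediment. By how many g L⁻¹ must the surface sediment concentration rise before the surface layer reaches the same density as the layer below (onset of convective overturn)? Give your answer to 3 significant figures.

0.705 g L⁻¹

Density deficit of the surface layer: 999.06 − 998.66 = 0.4 kg m⁻³.
Required change = 0.4 / 0.567 = 0.705 g L⁻¹.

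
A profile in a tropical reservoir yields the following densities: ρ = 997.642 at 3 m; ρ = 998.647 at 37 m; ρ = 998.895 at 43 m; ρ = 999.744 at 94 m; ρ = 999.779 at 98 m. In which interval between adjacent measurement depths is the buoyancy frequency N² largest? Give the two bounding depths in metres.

37–43 m

Compute the density gradient over each adjacent pair:
  3–37 m: Δρ/Δz = 1.005/34 = 0.030 kg m⁻⁴
  37–43 m: Δρ/Δz = 0.248/6 = 0.041 kg m⁻⁴
  43–94 m: Δρ/Δz = 0.849/51 = 0.017 kg m⁻⁴
  94–98 m: Δρ/Δz = 0.035/4 = 8.8 × 10⁻³ kg m⁻⁴
The largest gradient is in the 37–43 m interval — the pycnocline.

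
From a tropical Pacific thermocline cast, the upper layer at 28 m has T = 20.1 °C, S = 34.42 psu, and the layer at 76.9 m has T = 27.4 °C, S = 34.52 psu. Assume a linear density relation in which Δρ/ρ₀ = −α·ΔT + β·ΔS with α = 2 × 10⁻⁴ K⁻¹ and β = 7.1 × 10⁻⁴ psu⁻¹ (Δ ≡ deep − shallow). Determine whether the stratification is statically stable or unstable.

ΔT = 27.4 − 20.1 = +7.3 K and ΔS = 34.52 − 34.42 = +0.10 psu (deep − shallow).
−αΔT = -1.46 × 10⁻³; βΔS = 7.10 × 10⁻⁵; sum Δρ/ρ₀ = -1.389 × 10⁻³.
Δρ/ρ₀ < 0, so Δρ < 0: deeper water is lighter → statically unstable; the column would overturn.

unstable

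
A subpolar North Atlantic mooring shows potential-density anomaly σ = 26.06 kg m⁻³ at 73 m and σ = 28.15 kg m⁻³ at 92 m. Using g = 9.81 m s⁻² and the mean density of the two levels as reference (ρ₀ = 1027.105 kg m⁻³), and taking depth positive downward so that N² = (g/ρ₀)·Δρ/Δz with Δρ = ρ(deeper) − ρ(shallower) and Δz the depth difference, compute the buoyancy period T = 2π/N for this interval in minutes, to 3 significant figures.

Δρ = 1028.15 − 1026.06 = 2.09 kg m⁻³ over Δz = 92 − 73 = 19 m.
N² = (9.81/1027.105) × (2.09/19) = 1.0506 × 10⁻³ s⁻².
N = √(1.0506 × 10⁻³) = 0.032413 rad s⁻¹, so T = 2π/N = 193.85 s = 3.2308 min ≈ 3.23 min.

3.23 min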